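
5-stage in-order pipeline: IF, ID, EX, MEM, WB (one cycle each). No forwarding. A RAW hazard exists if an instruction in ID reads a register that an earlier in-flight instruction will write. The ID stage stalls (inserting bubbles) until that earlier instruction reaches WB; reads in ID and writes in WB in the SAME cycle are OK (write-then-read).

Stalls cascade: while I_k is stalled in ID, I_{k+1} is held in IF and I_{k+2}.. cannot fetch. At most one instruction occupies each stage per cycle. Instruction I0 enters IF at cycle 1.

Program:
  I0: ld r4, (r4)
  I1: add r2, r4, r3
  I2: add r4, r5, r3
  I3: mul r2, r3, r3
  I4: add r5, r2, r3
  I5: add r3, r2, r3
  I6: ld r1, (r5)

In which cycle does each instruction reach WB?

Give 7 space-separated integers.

Answer: 5 8 9 10 13 14 16

Derivation:
I0 ld r4 <- r4: IF@1 ID@2 stall=0 (-) EX@3 MEM@4 WB@5
I1 add r2 <- r4,r3: IF@2 ID@3 stall=2 (RAW on I0.r4 (WB@5)) EX@6 MEM@7 WB@8
I2 add r4 <- r5,r3: IF@3 ID@6 stall=0 (-) EX@7 MEM@8 WB@9
I3 mul r2 <- r3,r3: IF@6 ID@7 stall=0 (-) EX@8 MEM@9 WB@10
I4 add r5 <- r2,r3: IF@7 ID@8 stall=2 (RAW on I3.r2 (WB@10)) EX@11 MEM@12 WB@13
I5 add r3 <- r2,r3: IF@8 ID@11 stall=0 (-) EX@12 MEM@13 WB@14
I6 ld r1 <- r5: IF@11 ID@12 stall=1 (RAW on I4.r5 (WB@13)) EX@14 MEM@15 WB@16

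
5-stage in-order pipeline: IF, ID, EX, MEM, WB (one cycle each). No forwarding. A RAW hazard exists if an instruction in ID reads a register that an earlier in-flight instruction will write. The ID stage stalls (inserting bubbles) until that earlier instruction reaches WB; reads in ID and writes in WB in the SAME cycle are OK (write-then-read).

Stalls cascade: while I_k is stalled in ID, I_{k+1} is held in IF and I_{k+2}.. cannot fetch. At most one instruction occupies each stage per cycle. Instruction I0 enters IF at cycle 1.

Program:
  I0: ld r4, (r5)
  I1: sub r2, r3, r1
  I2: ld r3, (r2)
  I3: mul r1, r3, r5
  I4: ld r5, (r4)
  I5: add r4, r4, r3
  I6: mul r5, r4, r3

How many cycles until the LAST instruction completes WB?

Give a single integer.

Answer: 17

Derivation:
I0 ld r4 <- r5: IF@1 ID@2 stall=0 (-) EX@3 MEM@4 WB@5
I1 sub r2 <- r3,r1: IF@2 ID@3 stall=0 (-) EX@4 MEM@5 WB@6
I2 ld r3 <- r2: IF@3 ID@4 stall=2 (RAW on I1.r2 (WB@6)) EX@7 MEM@8 WB@9
I3 mul r1 <- r3,r5: IF@4 ID@7 stall=2 (RAW on I2.r3 (WB@9)) EX@10 MEM@11 WB@12
I4 ld r5 <- r4: IF@7 ID@10 stall=0 (-) EX@11 MEM@12 WB@13
I5 add r4 <- r4,r3: IF@10 ID@11 stall=0 (-) EX@12 MEM@13 WB@14
I6 mul r5 <- r4,r3: IF@11 ID@12 stall=2 (RAW on I5.r4 (WB@14)) EX@15 MEM@16 WB@17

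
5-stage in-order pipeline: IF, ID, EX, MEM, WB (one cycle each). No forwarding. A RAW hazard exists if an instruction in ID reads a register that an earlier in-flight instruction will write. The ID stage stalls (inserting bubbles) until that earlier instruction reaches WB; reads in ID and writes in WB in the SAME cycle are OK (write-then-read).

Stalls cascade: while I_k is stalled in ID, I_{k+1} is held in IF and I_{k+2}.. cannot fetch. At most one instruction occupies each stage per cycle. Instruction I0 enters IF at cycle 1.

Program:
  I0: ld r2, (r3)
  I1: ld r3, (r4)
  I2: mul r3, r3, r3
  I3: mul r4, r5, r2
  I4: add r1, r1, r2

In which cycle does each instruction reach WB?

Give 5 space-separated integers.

Answer: 5 6 9 10 11

Derivation:
I0 ld r2 <- r3: IF@1 ID@2 stall=0 (-) EX@3 MEM@4 WB@5
I1 ld r3 <- r4: IF@2 ID@3 stall=0 (-) EX@4 MEM@5 WB@6
I2 mul r3 <- r3,r3: IF@3 ID@4 stall=2 (RAW on I1.r3 (WB@6)) EX@7 MEM@8 WB@9
I3 mul r4 <- r5,r2: IF@4 ID@7 stall=0 (-) EX@8 MEM@9 WB@10
I4 add r1 <- r1,r2: IF@7 ID@8 stall=0 (-) EX@9 MEM@10 WB@11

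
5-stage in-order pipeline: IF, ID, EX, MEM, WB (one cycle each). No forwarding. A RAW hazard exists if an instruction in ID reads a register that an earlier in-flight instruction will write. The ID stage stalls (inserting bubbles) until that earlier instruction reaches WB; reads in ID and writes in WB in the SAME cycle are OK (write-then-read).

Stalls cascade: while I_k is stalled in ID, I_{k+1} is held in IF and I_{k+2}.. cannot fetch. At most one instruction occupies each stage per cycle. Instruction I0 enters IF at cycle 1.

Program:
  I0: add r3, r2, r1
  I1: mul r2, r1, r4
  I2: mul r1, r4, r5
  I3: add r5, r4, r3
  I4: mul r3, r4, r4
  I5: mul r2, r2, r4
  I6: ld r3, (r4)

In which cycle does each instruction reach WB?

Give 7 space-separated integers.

I0 add r3 <- r2,r1: IF@1 ID@2 stall=0 (-) EX@3 MEM@4 WB@5
I1 mul r2 <- r1,r4: IF@2 ID@3 stall=0 (-) EX@4 MEM@5 WB@6
I2 mul r1 <- r4,r5: IF@3 ID@4 stall=0 (-) EX@5 MEM@6 WB@7
I3 add r5 <- r4,r3: IF@4 ID@5 stall=0 (-) EX@6 MEM@7 WB@8
I4 mul r3 <- r4,r4: IF@5 ID@6 stall=0 (-) EX@7 MEM@8 WB@9
I5 mul r2 <- r2,r4: IF@6 ID@7 stall=0 (-) EX@8 MEM@9 WB@10
I6 ld r3 <- r4: IF@7 ID@8 stall=0 (-) EX@9 MEM@10 WB@11

Answer: 5 6 7 8 9 10 11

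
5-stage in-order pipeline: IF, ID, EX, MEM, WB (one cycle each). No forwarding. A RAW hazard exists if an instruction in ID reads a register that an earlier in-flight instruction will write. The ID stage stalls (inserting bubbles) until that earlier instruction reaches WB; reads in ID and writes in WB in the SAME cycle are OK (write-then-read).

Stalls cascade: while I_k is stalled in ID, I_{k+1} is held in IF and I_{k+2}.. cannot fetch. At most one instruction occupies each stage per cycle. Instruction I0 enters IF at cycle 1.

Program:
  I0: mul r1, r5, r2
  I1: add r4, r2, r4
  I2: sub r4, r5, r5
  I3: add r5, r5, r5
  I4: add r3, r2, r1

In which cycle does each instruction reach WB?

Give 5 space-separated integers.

I0 mul r1 <- r5,r2: IF@1 ID@2 stall=0 (-) EX@3 MEM@4 WB@5
I1 add r4 <- r2,r4: IF@2 ID@3 stall=0 (-) EX@4 MEM@5 WB@6
I2 sub r4 <- r5,r5: IF@3 ID@4 stall=0 (-) EX@5 MEM@6 WB@7
I3 add r5 <- r5,r5: IF@4 ID@5 stall=0 (-) EX@6 MEM@7 WB@8
I4 add r3 <- r2,r1: IF@5 ID@6 stall=0 (-) EX@7 MEM@8 WB@9

Answer: 5 6 7 8 9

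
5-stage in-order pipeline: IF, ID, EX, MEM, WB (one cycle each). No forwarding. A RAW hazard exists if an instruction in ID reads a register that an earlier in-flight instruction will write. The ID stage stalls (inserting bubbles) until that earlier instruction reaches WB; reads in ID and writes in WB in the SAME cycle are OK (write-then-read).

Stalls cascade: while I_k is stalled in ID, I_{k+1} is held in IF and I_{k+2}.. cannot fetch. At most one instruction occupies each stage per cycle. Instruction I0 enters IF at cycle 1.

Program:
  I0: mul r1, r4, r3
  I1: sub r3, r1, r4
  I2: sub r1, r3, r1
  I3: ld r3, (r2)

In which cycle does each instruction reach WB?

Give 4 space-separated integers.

Answer: 5 8 11 12

Derivation:
I0 mul r1 <- r4,r3: IF@1 ID@2 stall=0 (-) EX@3 MEM@4 WB@5
I1 sub r3 <- r1,r4: IF@2 ID@3 stall=2 (RAW on I0.r1 (WB@5)) EX@6 MEM@7 WB@8
I2 sub r1 <- r3,r1: IF@3 ID@6 stall=2 (RAW on I1.r3 (WB@8)) EX@9 MEM@10 WB@11
I3 ld r3 <- r2: IF@6 ID@9 stall=0 (-) EX@10 MEM@11 WB@12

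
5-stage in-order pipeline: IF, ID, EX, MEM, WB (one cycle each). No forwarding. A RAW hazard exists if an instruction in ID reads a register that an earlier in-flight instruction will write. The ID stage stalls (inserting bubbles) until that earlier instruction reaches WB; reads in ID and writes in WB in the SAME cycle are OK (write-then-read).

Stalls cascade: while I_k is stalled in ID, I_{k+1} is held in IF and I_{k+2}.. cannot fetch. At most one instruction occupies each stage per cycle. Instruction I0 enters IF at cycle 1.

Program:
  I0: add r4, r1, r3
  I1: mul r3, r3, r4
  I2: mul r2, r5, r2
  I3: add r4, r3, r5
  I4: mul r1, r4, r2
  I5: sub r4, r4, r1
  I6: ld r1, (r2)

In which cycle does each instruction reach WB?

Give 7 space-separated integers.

Answer: 5 8 9 11 14 17 18

Derivation:
I0 add r4 <- r1,r3: IF@1 ID@2 stall=0 (-) EX@3 MEM@4 WB@5
I1 mul r3 <- r3,r4: IF@2 ID@3 stall=2 (RAW on I0.r4 (WB@5)) EX@6 MEM@7 WB@8
I2 mul r2 <- r5,r2: IF@3 ID@6 stall=0 (-) EX@7 MEM@8 WB@9
I3 add r4 <- r3,r5: IF@6 ID@7 stall=1 (RAW on I1.r3 (WB@8)) EX@9 MEM@10 WB@11
I4 mul r1 <- r4,r2: IF@7 ID@9 stall=2 (RAW on I3.r4 (WB@11)) EX@12 MEM@13 WB@14
I5 sub r4 <- r4,r1: IF@9 ID@12 stall=2 (RAW on I4.r1 (WB@14)) EX@15 MEM@16 WB@17
I6 ld r1 <- r2: IF@12 ID@15 stall=0 (-) EX@16 MEM@17 WB@18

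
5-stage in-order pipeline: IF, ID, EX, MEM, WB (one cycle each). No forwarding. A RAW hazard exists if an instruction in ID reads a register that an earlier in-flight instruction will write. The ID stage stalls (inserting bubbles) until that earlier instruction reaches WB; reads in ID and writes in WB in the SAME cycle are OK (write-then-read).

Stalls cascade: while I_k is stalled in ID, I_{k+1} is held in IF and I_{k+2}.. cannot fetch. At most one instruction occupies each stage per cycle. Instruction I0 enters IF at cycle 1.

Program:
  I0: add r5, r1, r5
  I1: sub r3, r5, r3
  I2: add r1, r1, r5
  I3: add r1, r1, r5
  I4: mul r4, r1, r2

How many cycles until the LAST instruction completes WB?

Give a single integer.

I0 add r5 <- r1,r5: IF@1 ID@2 stall=0 (-) EX@3 MEM@4 WB@5
I1 sub r3 <- r5,r3: IF@2 ID@3 stall=2 (RAW on I0.r5 (WB@5)) EX@6 MEM@7 WB@8
I2 add r1 <- r1,r5: IF@3 ID@6 stall=0 (-) EX@7 MEM@8 WB@9
I3 add r1 <- r1,r5: IF@6 ID@7 stall=2 (RAW on I2.r1 (WB@9)) EX@10 MEM@11 WB@12
I4 mul r4 <- r1,r2: IF@7 ID@10 stall=2 (RAW on I3.r1 (WB@12)) EX@13 MEM@14 WB@15

Answer: 15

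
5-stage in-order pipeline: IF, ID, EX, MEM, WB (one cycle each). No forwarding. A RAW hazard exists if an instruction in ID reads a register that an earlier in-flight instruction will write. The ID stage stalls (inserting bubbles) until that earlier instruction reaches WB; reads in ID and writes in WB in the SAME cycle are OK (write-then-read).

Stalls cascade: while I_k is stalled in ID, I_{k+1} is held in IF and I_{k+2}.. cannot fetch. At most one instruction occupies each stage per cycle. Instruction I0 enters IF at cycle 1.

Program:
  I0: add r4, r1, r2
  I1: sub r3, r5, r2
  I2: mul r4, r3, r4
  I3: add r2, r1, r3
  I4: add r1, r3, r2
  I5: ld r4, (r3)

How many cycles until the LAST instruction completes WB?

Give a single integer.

I0 add r4 <- r1,r2: IF@1 ID@2 stall=0 (-) EX@3 MEM@4 WB@5
I1 sub r3 <- r5,r2: IF@2 ID@3 stall=0 (-) EX@4 MEM@5 WB@6
I2 mul r4 <- r3,r4: IF@3 ID@4 stall=2 (RAW on I1.r3 (WB@6)) EX@7 MEM@8 WB@9
I3 add r2 <- r1,r3: IF@4 ID@7 stall=0 (-) EX@8 MEM@9 WB@10
I4 add r1 <- r3,r2: IF@7 ID@8 stall=2 (RAW on I3.r2 (WB@10)) EX@11 MEM@12 WB@13
I5 ld r4 <- r3: IF@8 ID@11 stall=0 (-) EX@12 MEM@13 WB@14

Answer: 14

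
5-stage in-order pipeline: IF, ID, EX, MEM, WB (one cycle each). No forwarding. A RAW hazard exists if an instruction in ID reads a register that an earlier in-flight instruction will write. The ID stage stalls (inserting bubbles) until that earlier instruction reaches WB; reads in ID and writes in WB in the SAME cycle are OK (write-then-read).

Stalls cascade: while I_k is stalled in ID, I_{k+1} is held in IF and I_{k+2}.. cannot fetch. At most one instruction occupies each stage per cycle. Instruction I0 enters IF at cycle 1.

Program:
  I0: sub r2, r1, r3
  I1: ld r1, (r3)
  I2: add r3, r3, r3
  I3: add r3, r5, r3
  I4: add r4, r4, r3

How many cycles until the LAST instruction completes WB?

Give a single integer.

Answer: 13

Derivation:
I0 sub r2 <- r1,r3: IF@1 ID@2 stall=0 (-) EX@3 MEM@4 WB@5
I1 ld r1 <- r3: IF@2 ID@3 stall=0 (-) EX@4 MEM@5 WB@6
I2 add r3 <- r3,r3: IF@3 ID@4 stall=0 (-) EX@5 MEM@6 WB@7
I3 add r3 <- r5,r3: IF@4 ID@5 stall=2 (RAW on I2.r3 (WB@7)) EX@8 MEM@9 WB@10
I4 add r4 <- r4,r3: IF@5 ID@8 stall=2 (RAW on I3.r3 (WB@10)) EX@11 MEM@12 WB@13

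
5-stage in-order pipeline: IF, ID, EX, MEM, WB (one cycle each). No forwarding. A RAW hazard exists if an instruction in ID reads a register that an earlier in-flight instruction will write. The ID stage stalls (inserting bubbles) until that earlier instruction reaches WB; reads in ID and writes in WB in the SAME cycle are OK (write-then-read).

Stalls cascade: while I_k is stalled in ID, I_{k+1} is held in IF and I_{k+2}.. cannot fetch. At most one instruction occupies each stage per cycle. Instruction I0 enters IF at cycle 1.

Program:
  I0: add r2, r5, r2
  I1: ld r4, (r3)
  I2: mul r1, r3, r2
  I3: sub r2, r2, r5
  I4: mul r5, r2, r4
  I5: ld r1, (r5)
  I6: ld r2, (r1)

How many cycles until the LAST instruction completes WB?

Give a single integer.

I0 add r2 <- r5,r2: IF@1 ID@2 stall=0 (-) EX@3 MEM@4 WB@5
I1 ld r4 <- r3: IF@2 ID@3 stall=0 (-) EX@4 MEM@5 WB@6
I2 mul r1 <- r3,r2: IF@3 ID@4 stall=1 (RAW on I0.r2 (WB@5)) EX@6 MEM@7 WB@8
I3 sub r2 <- r2,r5: IF@4 ID@6 stall=0 (-) EX@7 MEM@8 WB@9
I4 mul r5 <- r2,r4: IF@6 ID@7 stall=2 (RAW on I3.r2 (WB@9)) EX@10 MEM@11 WB@12
I5 ld r1 <- r5: IF@7 ID@10 stall=2 (RAW on I4.r5 (WB@12)) EX@13 MEM@14 WB@15
I6 ld r2 <- r1: IF@10 ID@13 stall=2 (RAW on I5.r1 (WB@15)) EX@16 MEM@17 WB@18

Answer: 18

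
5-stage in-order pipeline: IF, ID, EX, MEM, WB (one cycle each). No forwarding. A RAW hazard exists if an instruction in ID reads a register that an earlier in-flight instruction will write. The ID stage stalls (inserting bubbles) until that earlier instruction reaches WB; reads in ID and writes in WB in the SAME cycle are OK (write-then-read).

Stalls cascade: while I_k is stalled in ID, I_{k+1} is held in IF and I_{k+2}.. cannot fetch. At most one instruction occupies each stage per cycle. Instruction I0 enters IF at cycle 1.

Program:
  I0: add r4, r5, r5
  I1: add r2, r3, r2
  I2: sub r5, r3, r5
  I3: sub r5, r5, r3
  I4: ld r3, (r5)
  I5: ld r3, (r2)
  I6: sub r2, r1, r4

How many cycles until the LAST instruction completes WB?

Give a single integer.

I0 add r4 <- r5,r5: IF@1 ID@2 stall=0 (-) EX@3 MEM@4 WB@5
I1 add r2 <- r3,r2: IF@2 ID@3 stall=0 (-) EX@4 MEM@5 WB@6
I2 sub r5 <- r3,r5: IF@3 ID@4 stall=0 (-) EX@5 MEM@6 WB@7
I3 sub r5 <- r5,r3: IF@4 ID@5 stall=2 (RAW on I2.r5 (WB@7)) EX@8 MEM@9 WB@10
I4 ld r3 <- r5: IF@5 ID@8 stall=2 (RAW on I3.r5 (WB@10)) EX@11 MEM@12 WB@13
I5 ld r3 <- r2: IF@8 ID@11 stall=0 (-) EX@12 MEM@13 WB@14
I6 sub r2 <- r1,r4: IF@11 ID@12 stall=0 (-) EX@13 MEM@14 WB@15

Answer: 15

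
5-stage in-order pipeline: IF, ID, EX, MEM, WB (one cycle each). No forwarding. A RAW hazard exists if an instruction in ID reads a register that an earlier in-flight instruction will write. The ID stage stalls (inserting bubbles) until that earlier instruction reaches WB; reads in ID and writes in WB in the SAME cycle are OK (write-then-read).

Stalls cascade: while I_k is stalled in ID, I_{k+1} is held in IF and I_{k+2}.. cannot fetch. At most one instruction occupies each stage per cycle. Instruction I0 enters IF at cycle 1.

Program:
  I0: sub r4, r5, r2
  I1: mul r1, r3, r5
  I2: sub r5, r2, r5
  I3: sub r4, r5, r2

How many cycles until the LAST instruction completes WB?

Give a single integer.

I0 sub r4 <- r5,r2: IF@1 ID@2 stall=0 (-) EX@3 MEM@4 WB@5
I1 mul r1 <- r3,r5: IF@2 ID@3 stall=0 (-) EX@4 MEM@5 WB@6
I2 sub r5 <- r2,r5: IF@3 ID@4 stall=0 (-) EX@5 MEM@6 WB@7
I3 sub r4 <- r5,r2: IF@4 ID@5 stall=2 (RAW on I2.r5 (WB@7)) EX@8 MEM@9 WB@10

Answer: 10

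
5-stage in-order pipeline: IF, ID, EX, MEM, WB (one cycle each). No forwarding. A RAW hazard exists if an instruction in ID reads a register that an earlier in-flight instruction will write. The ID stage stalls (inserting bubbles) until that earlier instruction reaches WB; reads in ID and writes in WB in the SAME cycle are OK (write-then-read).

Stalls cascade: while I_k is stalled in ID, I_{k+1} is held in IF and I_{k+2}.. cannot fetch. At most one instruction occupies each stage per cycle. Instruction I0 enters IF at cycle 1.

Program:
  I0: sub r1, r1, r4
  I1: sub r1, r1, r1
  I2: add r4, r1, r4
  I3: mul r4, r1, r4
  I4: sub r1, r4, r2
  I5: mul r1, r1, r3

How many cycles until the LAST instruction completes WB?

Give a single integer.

Answer: 20

Derivation:
I0 sub r1 <- r1,r4: IF@1 ID@2 stall=0 (-) EX@3 MEM@4 WB@5
I1 sub r1 <- r1,r1: IF@2 ID@3 stall=2 (RAW on I0.r1 (WB@5)) EX@6 MEM@7 WB@8
I2 add r4 <- r1,r4: IF@3 ID@6 stall=2 (RAW on I1.r1 (WB@8)) EX@9 MEM@10 WB@11
I3 mul r4 <- r1,r4: IF@6 ID@9 stall=2 (RAW on I2.r4 (WB@11)) EX@12 MEM@13 WB@14
I4 sub r1 <- r4,r2: IF@9 ID@12 stall=2 (RAW on I3.r4 (WB@14)) EX@15 MEM@16 WB@17
I5 mul r1 <- r1,r3: IF@12 ID@15 stall=2 (RAW on I4.r1 (WB@17)) EX@18 MEM@19 WB@20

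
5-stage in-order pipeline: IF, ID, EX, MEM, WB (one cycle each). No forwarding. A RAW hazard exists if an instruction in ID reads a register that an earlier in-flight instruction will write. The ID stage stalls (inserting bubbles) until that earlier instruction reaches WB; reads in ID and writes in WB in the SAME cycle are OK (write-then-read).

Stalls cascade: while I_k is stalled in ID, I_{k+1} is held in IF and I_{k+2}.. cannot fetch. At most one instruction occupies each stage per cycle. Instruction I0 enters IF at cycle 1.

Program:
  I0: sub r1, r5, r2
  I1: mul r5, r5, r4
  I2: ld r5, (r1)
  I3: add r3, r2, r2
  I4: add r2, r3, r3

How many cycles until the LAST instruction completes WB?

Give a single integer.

I0 sub r1 <- r5,r2: IF@1 ID@2 stall=0 (-) EX@3 MEM@4 WB@5
I1 mul r5 <- r5,r4: IF@2 ID@3 stall=0 (-) EX@4 MEM@5 WB@6
I2 ld r5 <- r1: IF@3 ID@4 stall=1 (RAW on I0.r1 (WB@5)) EX@6 MEM@7 WB@8
I3 add r3 <- r2,r2: IF@4 ID@6 stall=0 (-) EX@7 MEM@8 WB@9
I4 add r2 <- r3,r3: IF@6 ID@7 stall=2 (RAW on I3.r3 (WB@9)) EX@10 MEM@11 WB@12

Answer: 12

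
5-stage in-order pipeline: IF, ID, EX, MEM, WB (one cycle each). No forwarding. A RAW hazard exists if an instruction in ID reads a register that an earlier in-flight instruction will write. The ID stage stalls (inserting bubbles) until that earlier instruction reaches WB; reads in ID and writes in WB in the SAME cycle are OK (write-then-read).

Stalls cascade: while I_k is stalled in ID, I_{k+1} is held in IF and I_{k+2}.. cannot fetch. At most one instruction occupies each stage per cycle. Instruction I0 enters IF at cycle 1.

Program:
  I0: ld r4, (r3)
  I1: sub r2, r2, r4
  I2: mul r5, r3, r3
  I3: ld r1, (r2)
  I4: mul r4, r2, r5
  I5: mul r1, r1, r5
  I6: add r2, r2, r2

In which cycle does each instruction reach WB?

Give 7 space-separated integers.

Answer: 5 8 9 11 12 14 15

Derivation:
I0 ld r4 <- r3: IF@1 ID@2 stall=0 (-) EX@3 MEM@4 WB@5
I1 sub r2 <- r2,r4: IF@2 ID@3 stall=2 (RAW on I0.r4 (WB@5)) EX@6 MEM@7 WB@8
I2 mul r5 <- r3,r3: IF@3 ID@6 stall=0 (-) EX@7 MEM@8 WB@9
I3 ld r1 <- r2: IF@6 ID@7 stall=1 (RAW on I1.r2 (WB@8)) EX@9 MEM@10 WB@11
I4 mul r4 <- r2,r5: IF@7 ID@9 stall=0 (-) EX@10 MEM@11 WB@12
I5 mul r1 <- r1,r5: IF@9 ID@10 stall=1 (RAW on I3.r1 (WB@11)) EX@12 MEM@13 WB@14
I6 add r2 <- r2,r2: IF@10 ID@12 stall=0 (-) EX@13 MEM@14 WB@15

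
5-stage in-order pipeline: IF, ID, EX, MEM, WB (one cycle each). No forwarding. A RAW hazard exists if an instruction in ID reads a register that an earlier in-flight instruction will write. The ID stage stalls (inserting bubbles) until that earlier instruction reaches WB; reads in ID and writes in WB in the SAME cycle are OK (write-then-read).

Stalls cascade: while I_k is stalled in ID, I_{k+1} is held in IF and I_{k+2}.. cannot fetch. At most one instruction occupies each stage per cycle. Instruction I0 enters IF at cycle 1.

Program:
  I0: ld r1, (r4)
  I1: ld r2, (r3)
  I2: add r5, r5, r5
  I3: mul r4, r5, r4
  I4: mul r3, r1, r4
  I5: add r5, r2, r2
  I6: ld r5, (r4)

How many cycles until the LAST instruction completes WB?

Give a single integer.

Answer: 15

Derivation:
I0 ld r1 <- r4: IF@1 ID@2 stall=0 (-) EX@3 MEM@4 WB@5
I1 ld r2 <- r3: IF@2 ID@3 stall=0 (-) EX@4 MEM@5 WB@6
I2 add r5 <- r5,r5: IF@3 ID@4 stall=0 (-) EX@5 MEM@6 WB@7
I3 mul r4 <- r5,r4: IF@4 ID@5 stall=2 (RAW on I2.r5 (WB@7)) EX@8 MEM@9 WB@10
I4 mul r3 <- r1,r4: IF@5 ID@8 stall=2 (RAW on I3.r4 (WB@10)) EX@11 MEM@12 WB@13
I5 add r5 <- r2,r2: IF@8 ID@11 stall=0 (-) EX@12 MEM@13 WB@14
I6 ld r5 <- r4: IF@11 ID@12 stall=0 (-) EX@13 MEM@14 WB@15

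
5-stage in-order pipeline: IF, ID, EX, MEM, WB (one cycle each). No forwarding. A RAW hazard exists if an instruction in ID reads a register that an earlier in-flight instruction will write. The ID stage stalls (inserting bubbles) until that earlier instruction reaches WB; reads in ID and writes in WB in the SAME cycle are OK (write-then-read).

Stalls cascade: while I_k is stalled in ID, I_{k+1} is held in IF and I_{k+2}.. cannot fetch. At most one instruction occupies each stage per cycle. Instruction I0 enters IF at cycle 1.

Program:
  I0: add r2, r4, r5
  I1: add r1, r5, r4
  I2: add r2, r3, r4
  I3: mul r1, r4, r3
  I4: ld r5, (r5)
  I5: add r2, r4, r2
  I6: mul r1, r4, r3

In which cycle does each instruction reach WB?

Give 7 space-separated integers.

Answer: 5 6 7 8 9 10 11

Derivation:
I0 add r2 <- r4,r5: IF@1 ID@2 stall=0 (-) EX@3 MEM@4 WB@5
I1 add r1 <- r5,r4: IF@2 ID@3 stall=0 (-) EX@4 MEM@5 WB@6
I2 add r2 <- r3,r4: IF@3 ID@4 stall=0 (-) EX@5 MEM@6 WB@7
I3 mul r1 <- r4,r3: IF@4 ID@5 stall=0 (-) EX@6 MEM@7 WB@8
I4 ld r5 <- r5: IF@5 ID@6 stall=0 (-) EX@7 MEM@8 WB@9
I5 add r2 <- r4,r2: IF@6 ID@7 stall=0 (-) EX@8 MEM@9 WB@10
I6 mul r1 <- r4,r3: IF@7 ID@8 stall=0 (-) EX@9 MEM@10 WB@11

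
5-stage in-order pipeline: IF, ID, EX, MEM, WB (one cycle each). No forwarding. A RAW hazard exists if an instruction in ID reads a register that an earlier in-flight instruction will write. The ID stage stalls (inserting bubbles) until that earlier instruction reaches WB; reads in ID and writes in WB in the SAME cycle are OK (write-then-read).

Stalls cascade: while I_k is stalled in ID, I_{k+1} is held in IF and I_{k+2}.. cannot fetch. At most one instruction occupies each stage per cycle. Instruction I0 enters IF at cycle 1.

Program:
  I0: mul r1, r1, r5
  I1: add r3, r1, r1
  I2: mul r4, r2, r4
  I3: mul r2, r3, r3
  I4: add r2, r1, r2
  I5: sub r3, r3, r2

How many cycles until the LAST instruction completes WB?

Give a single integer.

Answer: 17

Derivation:
I0 mul r1 <- r1,r5: IF@1 ID@2 stall=0 (-) EX@3 MEM@4 WB@5
I1 add r3 <- r1,r1: IF@2 ID@3 stall=2 (RAW on I0.r1 (WB@5)) EX@6 MEM@7 WB@8
I2 mul r4 <- r2,r4: IF@3 ID@6 stall=0 (-) EX@7 MEM@8 WB@9
I3 mul r2 <- r3,r3: IF@6 ID@7 stall=1 (RAW on I1.r3 (WB@8)) EX@9 MEM@10 WB@11
I4 add r2 <- r1,r2: IF@7 ID@9 stall=2 (RAW on I3.r2 (WB@11)) EX@12 MEM@13 WB@14
I5 sub r3 <- r3,r2: IF@9 ID@12 stall=2 (RAW on I4.r2 (WB@14)) EX@15 MEM@16 WB@17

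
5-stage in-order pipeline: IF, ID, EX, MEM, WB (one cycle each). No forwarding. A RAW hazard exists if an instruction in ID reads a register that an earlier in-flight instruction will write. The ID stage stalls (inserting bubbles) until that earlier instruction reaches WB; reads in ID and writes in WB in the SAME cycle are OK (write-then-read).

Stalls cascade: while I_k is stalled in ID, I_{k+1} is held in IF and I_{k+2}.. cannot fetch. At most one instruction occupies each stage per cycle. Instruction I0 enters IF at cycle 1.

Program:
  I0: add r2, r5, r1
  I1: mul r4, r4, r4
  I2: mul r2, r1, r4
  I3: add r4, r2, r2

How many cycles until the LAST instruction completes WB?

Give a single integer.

I0 add r2 <- r5,r1: IF@1 ID@2 stall=0 (-) EX@3 MEM@4 WB@5
I1 mul r4 <- r4,r4: IF@2 ID@3 stall=0 (-) EX@4 MEM@5 WB@6
I2 mul r2 <- r1,r4: IF@3 ID@4 stall=2 (RAW on I1.r4 (WB@6)) EX@7 MEM@8 WB@9
I3 add r4 <- r2,r2: IF@4 ID@7 stall=2 (RAW on I2.r2 (WB@9)) EX@10 MEM@11 WB@12

Answer: 12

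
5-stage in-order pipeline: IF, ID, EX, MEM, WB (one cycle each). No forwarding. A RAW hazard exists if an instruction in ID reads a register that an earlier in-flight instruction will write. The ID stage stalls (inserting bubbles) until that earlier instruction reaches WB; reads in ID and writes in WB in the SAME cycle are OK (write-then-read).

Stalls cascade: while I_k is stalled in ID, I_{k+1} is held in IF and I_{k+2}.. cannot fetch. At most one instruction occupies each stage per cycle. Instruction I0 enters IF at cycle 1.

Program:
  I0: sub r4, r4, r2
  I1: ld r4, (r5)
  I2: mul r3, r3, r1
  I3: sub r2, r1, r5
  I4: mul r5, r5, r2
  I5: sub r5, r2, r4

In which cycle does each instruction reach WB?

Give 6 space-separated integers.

I0 sub r4 <- r4,r2: IF@1 ID@2 stall=0 (-) EX@3 MEM@4 WB@5
I1 ld r4 <- r5: IF@2 ID@3 stall=0 (-) EX@4 MEM@5 WB@6
I2 mul r3 <- r3,r1: IF@3 ID@4 stall=0 (-) EX@5 MEM@6 WB@7
I3 sub r2 <- r1,r5: IF@4 ID@5 stall=0 (-) EX@6 MEM@7 WB@8
I4 mul r5 <- r5,r2: IF@5 ID@6 stall=2 (RAW on I3.r2 (WB@8)) EX@9 MEM@10 WB@11
I5 sub r5 <- r2,r4: IF@6 ID@9 stall=0 (-) EX@10 MEM@11 WB@12

Answer: 5 6 7 8 11 12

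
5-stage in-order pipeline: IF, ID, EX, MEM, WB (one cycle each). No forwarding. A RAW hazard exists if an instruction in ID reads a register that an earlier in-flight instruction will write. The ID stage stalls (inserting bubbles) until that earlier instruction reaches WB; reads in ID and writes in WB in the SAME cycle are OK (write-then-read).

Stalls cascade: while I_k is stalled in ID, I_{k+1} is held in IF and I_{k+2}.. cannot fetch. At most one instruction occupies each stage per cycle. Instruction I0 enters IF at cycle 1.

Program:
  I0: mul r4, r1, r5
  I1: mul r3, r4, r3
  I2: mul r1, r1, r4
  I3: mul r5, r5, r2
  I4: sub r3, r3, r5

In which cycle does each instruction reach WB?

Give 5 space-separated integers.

I0 mul r4 <- r1,r5: IF@1 ID@2 stall=0 (-) EX@3 MEM@4 WB@5
I1 mul r3 <- r4,r3: IF@2 ID@3 stall=2 (RAW on I0.r4 (WB@5)) EX@6 MEM@7 WB@8
I2 mul r1 <- r1,r4: IF@3 ID@6 stall=0 (-) EX@7 MEM@8 WB@9
I3 mul r5 <- r5,r2: IF@6 ID@7 stall=0 (-) EX@8 MEM@9 WB@10
I4 sub r3 <- r3,r5: IF@7 ID@8 stall=2 (RAW on I3.r5 (WB@10)) EX@11 MEM@12 WB@13

Answer: 5 8 9 10 13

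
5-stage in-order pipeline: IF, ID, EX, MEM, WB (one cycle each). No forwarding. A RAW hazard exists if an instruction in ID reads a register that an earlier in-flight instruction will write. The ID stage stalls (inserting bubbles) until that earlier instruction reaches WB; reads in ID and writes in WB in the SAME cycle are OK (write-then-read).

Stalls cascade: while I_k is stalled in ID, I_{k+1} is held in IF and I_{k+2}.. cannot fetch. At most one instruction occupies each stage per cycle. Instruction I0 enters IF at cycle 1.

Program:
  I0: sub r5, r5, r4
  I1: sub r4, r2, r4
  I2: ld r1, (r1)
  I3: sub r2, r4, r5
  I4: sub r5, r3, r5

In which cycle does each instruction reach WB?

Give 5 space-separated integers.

Answer: 5 6 7 9 10

Derivation:
I0 sub r5 <- r5,r4: IF@1 ID@2 stall=0 (-) EX@3 MEM@4 WB@5
I1 sub r4 <- r2,r4: IF@2 ID@3 stall=0 (-) EX@4 MEM@5 WB@6
I2 ld r1 <- r1: IF@3 ID@4 stall=0 (-) EX@5 MEM@6 WB@7
I3 sub r2 <- r4,r5: IF@4 ID@5 stall=1 (RAW on I1.r4 (WB@6)) EX@7 MEM@8 WB@9
I4 sub r5 <- r3,r5: IF@5 ID@7 stall=0 (-) EX@8 MEM@9 WB@10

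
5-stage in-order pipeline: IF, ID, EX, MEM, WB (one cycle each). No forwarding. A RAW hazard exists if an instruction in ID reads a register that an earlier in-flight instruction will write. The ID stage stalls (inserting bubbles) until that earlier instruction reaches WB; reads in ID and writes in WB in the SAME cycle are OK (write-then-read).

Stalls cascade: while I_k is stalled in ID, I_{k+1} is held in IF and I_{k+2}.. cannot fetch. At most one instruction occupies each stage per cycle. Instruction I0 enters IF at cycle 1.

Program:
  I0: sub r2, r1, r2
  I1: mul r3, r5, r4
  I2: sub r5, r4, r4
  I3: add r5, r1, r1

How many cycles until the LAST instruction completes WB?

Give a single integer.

I0 sub r2 <- r1,r2: IF@1 ID@2 stall=0 (-) EX@3 MEM@4 WB@5
I1 mul r3 <- r5,r4: IF@2 ID@3 stall=0 (-) EX@4 MEM@5 WB@6
I2 sub r5 <- r4,r4: IF@3 ID@4 stall=0 (-) EX@5 MEM@6 WB@7
I3 add r5 <- r1,r1: IF@4 ID@5 stall=0 (-) EX@6 MEM@7 WB@8

Answer: 8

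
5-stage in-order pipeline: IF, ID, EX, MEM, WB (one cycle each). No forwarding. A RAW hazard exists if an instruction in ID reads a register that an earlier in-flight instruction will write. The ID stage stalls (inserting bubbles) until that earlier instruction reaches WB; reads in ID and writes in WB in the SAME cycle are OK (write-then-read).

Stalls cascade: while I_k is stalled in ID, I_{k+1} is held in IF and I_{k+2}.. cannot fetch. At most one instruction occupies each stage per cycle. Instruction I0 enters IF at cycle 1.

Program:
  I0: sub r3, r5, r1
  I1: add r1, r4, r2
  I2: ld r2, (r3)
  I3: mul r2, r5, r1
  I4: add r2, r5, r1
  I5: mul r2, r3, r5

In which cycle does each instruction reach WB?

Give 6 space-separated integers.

I0 sub r3 <- r5,r1: IF@1 ID@2 stall=0 (-) EX@3 MEM@4 WB@5
I1 add r1 <- r4,r2: IF@2 ID@3 stall=0 (-) EX@4 MEM@5 WB@6
I2 ld r2 <- r3: IF@3 ID@4 stall=1 (RAW on I0.r3 (WB@5)) EX@6 MEM@7 WB@8
I3 mul r2 <- r5,r1: IF@4 ID@6 stall=0 (-) EX@7 MEM@8 WB@9
I4 add r2 <- r5,r1: IF@6 ID@7 stall=0 (-) EX@8 MEM@9 WB@10
I5 mul r2 <- r3,r5: IF@7 ID@8 stall=0 (-) EX@9 MEM@10 WB@11

Answer: 5 6 8 9 10 11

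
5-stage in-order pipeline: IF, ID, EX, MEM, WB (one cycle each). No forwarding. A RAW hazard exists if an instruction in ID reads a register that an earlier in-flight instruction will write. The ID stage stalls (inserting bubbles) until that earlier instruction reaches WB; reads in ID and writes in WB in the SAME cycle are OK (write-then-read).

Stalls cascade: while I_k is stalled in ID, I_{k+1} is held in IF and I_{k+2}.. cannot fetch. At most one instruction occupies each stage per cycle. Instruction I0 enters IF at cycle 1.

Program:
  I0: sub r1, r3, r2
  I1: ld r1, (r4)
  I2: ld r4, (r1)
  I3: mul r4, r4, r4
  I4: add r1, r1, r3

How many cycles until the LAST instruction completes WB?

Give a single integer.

I0 sub r1 <- r3,r2: IF@1 ID@2 stall=0 (-) EX@3 MEM@4 WB@5
I1 ld r1 <- r4: IF@2 ID@3 stall=0 (-) EX@4 MEM@5 WB@6
I2 ld r4 <- r1: IF@3 ID@4 stall=2 (RAW on I1.r1 (WB@6)) EX@7 MEM@8 WB@9
I3 mul r4 <- r4,r4: IF@4 ID@7 stall=2 (RAW on I2.r4 (WB@9)) EX@10 MEM@11 WB@12
I4 add r1 <- r1,r3: IF@7 ID@10 stall=0 (-) EX@11 MEM@12 WB@13

Answer: 13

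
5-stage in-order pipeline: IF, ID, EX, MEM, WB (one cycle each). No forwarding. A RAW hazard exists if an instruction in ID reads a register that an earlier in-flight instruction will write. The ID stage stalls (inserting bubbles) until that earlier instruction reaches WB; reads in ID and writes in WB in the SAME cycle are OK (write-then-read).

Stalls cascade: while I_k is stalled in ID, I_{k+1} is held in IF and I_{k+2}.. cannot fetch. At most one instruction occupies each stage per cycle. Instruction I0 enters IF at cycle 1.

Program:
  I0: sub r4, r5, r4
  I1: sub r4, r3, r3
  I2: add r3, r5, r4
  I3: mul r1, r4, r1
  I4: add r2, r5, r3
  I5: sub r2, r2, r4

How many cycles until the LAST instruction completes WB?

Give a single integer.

I0 sub r4 <- r5,r4: IF@1 ID@2 stall=0 (-) EX@3 MEM@4 WB@5
I1 sub r4 <- r3,r3: IF@2 ID@3 stall=0 (-) EX@4 MEM@5 WB@6
I2 add r3 <- r5,r4: IF@3 ID@4 stall=2 (RAW on I1.r4 (WB@6)) EX@7 MEM@8 WB@9
I3 mul r1 <- r4,r1: IF@4 ID@7 stall=0 (-) EX@8 MEM@9 WB@10
I4 add r2 <- r5,r3: IF@7 ID@8 stall=1 (RAW on I2.r3 (WB@9)) EX@10 MEM@11 WB@12
I5 sub r2 <- r2,r4: IF@8 ID@10 stall=2 (RAW on I4.r2 (WB@12)) EX@13 MEM@14 WB@15

Answer: 15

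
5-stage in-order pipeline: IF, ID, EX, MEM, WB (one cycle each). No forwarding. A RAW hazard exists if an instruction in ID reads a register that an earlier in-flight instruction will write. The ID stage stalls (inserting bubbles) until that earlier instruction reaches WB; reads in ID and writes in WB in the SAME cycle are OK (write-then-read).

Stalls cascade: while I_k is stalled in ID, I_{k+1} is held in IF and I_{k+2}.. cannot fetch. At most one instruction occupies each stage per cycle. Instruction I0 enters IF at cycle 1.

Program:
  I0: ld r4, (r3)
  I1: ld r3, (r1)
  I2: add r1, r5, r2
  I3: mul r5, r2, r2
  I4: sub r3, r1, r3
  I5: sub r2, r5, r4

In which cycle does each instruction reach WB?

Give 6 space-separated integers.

I0 ld r4 <- r3: IF@1 ID@2 stall=0 (-) EX@3 MEM@4 WB@5
I1 ld r3 <- r1: IF@2 ID@3 stall=0 (-) EX@4 MEM@5 WB@6
I2 add r1 <- r5,r2: IF@3 ID@4 stall=0 (-) EX@5 MEM@6 WB@7
I3 mul r5 <- r2,r2: IF@4 ID@5 stall=0 (-) EX@6 MEM@7 WB@8
I4 sub r3 <- r1,r3: IF@5 ID@6 stall=1 (RAW on I2.r1 (WB@7)) EX@8 MEM@9 WB@10
I5 sub r2 <- r5,r4: IF@6 ID@8 stall=0 (-) EX@9 MEM@10 WB@11

Answer: 5 6 7 8 10 11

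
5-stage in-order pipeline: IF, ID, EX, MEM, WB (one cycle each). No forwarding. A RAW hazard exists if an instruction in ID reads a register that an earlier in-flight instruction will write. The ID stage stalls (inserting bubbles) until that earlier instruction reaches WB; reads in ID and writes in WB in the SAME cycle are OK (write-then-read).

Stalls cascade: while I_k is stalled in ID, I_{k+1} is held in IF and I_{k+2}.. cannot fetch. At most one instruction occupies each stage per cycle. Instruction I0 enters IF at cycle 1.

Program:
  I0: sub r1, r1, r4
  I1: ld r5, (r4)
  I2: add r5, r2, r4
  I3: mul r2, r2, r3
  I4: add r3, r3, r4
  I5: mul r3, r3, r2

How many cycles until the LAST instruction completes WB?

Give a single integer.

Answer: 12

Derivation:
I0 sub r1 <- r1,r4: IF@1 ID@2 stall=0 (-) EX@3 MEM@4 WB@5
I1 ld r5 <- r4: IF@2 ID@3 stall=0 (-) EX@4 MEM@5 WB@6
I2 add r5 <- r2,r4: IF@3 ID@4 stall=0 (-) EX@5 MEM@6 WB@7
I3 mul r2 <- r2,r3: IF@4 ID@5 stall=0 (-) EX@6 MEM@7 WB@8
I4 add r3 <- r3,r4: IF@5 ID@6 stall=0 (-) EX@7 MEM@8 WB@9
I5 mul r3 <- r3,r2: IF@6 ID@7 stall=2 (RAW on I4.r3 (WB@9)) EX@10 MEM@11 WB@12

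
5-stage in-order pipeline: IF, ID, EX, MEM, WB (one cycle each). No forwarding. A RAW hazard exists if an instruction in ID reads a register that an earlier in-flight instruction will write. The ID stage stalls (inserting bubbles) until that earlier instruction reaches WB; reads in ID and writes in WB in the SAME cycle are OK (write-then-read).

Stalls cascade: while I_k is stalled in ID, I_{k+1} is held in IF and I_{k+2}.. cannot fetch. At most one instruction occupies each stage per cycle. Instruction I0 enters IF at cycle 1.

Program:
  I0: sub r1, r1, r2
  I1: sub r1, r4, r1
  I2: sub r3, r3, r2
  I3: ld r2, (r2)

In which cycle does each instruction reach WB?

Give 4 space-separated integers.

Answer: 5 8 9 10

Derivation:
I0 sub r1 <- r1,r2: IF@1 ID@2 stall=0 (-) EX@3 MEM@4 WB@5
I1 sub r1 <- r4,r1: IF@2 ID@3 stall=2 (RAW on I0.r1 (WB@5)) EX@6 MEM@7 WB@8
I2 sub r3 <- r3,r2: IF@3 ID@6 stall=0 (-) EX@7 MEM@8 WB@9
I3 ld r2 <- r2: IF@6 ID@7 stall=0 (-) EX@8 MEM@9 WB@10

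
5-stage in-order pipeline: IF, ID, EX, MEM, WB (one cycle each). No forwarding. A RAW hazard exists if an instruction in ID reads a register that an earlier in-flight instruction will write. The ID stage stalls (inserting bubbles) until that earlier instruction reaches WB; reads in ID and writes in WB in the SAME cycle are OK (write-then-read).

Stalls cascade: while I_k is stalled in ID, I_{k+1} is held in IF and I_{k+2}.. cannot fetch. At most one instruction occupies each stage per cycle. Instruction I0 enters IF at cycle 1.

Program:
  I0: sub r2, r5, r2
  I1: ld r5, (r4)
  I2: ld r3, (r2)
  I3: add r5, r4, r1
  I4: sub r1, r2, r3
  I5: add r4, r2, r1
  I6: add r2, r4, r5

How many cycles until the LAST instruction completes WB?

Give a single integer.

I0 sub r2 <- r5,r2: IF@1 ID@2 stall=0 (-) EX@3 MEM@4 WB@5
I1 ld r5 <- r4: IF@2 ID@3 stall=0 (-) EX@4 MEM@5 WB@6
I2 ld r3 <- r2: IF@3 ID@4 stall=1 (RAW on I0.r2 (WB@5)) EX@6 MEM@7 WB@8
I3 add r5 <- r4,r1: IF@4 ID@6 stall=0 (-) EX@7 MEM@8 WB@9
I4 sub r1 <- r2,r3: IF@6 ID@7 stall=1 (RAW on I2.r3 (WB@8)) EX@9 MEM@10 WB@11
I5 add r4 <- r2,r1: IF@7 ID@9 stall=2 (RAW on I4.r1 (WB@11)) EX@12 MEM@13 WB@14
I6 add r2 <- r4,r5: IF@9 ID@12 stall=2 (RAW on I5.r4 (WB@14)) EX@15 MEM@16 WB@17

Answer: 17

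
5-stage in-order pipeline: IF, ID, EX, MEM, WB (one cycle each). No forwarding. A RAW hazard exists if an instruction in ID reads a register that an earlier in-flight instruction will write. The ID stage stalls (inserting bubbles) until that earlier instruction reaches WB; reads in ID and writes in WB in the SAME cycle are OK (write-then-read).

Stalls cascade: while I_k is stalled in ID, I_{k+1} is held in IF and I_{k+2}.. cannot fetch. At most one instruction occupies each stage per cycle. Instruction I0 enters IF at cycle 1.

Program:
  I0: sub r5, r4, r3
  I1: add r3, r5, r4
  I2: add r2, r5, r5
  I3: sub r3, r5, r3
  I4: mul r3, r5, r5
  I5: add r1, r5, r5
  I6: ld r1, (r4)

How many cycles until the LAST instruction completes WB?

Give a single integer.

I0 sub r5 <- r4,r3: IF@1 ID@2 stall=0 (-) EX@3 MEM@4 WB@5
I1 add r3 <- r5,r4: IF@2 ID@3 stall=2 (RAW on I0.r5 (WB@5)) EX@6 MEM@7 WB@8
I2 add r2 <- r5,r5: IF@3 ID@6 stall=0 (-) EX@7 MEM@8 WB@9
I3 sub r3 <- r5,r3: IF@6 ID@7 stall=1 (RAW on I1.r3 (WB@8)) EX@9 MEM@10 WB@11
I4 mul r3 <- r5,r5: IF@7 ID@9 stall=0 (-) EX@10 MEM@11 WB@12
I5 add r1 <- r5,r5: IF@9 ID@10 stall=0 (-) EX@11 MEM@12 WB@13
I6 ld r1 <- r4: IF@10 ID@11 stall=0 (-) EX@12 MEM@13 WB@14

Answer: 14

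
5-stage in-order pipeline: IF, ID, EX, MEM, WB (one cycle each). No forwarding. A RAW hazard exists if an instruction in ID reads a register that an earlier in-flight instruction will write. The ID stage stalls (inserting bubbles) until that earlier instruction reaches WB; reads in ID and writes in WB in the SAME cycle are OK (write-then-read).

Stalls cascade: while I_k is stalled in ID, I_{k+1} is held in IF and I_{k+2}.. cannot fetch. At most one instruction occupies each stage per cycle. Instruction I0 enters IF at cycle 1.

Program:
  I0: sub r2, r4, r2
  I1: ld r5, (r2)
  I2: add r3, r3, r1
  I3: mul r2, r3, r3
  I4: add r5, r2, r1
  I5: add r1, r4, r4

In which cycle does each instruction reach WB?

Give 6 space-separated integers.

I0 sub r2 <- r4,r2: IF@1 ID@2 stall=0 (-) EX@3 MEM@4 WB@5
I1 ld r5 <- r2: IF@2 ID@3 stall=2 (RAW on I0.r2 (WB@5)) EX@6 MEM@7 WB@8
I2 add r3 <- r3,r1: IF@3 ID@6 stall=0 (-) EX@7 MEM@8 WB@9
I3 mul r2 <- r3,r3: IF@6 ID@7 stall=2 (RAW on I2.r3 (WB@9)) EX@10 MEM@11 WB@12
I4 add r5 <- r2,r1: IF@7 ID@10 stall=2 (RAW on I3.r2 (WB@12)) EX@13 MEM@14 WB@15
I5 add r1 <- r4,r4: IF@10 ID@13 stall=0 (-) EX@14 MEM@15 WB@16

Answer: 5 8 9 12 15 16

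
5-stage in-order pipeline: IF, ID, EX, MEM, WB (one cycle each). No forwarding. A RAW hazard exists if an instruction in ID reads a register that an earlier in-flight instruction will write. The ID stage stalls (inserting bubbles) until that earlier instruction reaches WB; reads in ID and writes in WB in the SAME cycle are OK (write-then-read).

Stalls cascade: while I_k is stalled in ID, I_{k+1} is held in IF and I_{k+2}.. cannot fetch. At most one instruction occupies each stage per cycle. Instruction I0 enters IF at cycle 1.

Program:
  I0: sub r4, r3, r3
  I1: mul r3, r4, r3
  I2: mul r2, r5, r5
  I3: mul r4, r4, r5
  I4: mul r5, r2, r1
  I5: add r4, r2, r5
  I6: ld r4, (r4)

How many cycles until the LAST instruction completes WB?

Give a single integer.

I0 sub r4 <- r3,r3: IF@1 ID@2 stall=0 (-) EX@3 MEM@4 WB@5
I1 mul r3 <- r4,r3: IF@2 ID@3 stall=2 (RAW on I0.r4 (WB@5)) EX@6 MEM@7 WB@8
I2 mul r2 <- r5,r5: IF@3 ID@6 stall=0 (-) EX@7 MEM@8 WB@9
I3 mul r4 <- r4,r5: IF@6 ID@7 stall=0 (-) EX@8 MEM@9 WB@10
I4 mul r5 <- r2,r1: IF@7 ID@8 stall=1 (RAW on I2.r2 (WB@9)) EX@10 MEM@11 WB@12
I5 add r4 <- r2,r5: IF@8 ID@10 stall=2 (RAW on I4.r5 (WB@12)) EX@13 MEM@14 WB@15
I6 ld r4 <- r4: IF@10 ID@13 stall=2 (RAW on I5.r4 (WB@15)) EX@16 MEM@17 WB@18

Answer: 18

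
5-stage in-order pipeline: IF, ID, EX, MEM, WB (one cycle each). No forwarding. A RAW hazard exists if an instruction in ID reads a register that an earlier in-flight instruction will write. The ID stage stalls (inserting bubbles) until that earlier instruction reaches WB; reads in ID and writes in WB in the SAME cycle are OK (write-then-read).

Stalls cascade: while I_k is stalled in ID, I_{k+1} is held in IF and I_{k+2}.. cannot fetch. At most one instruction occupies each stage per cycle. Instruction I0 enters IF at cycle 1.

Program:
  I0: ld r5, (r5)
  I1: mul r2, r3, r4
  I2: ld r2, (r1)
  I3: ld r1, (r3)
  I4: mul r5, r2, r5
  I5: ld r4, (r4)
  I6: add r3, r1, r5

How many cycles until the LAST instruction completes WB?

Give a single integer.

Answer: 13

Derivation:
I0 ld r5 <- r5: IF@1 ID@2 stall=0 (-) EX@3 MEM@4 WB@5
I1 mul r2 <- r3,r4: IF@2 ID@3 stall=0 (-) EX@4 MEM@5 WB@6
I2 ld r2 <- r1: IF@3 ID@4 stall=0 (-) EX@5 MEM@6 WB@7
I3 ld r1 <- r3: IF@4 ID@5 stall=0 (-) EX@6 MEM@7 WB@8
I4 mul r5 <- r2,r5: IF@5 ID@6 stall=1 (RAW on I2.r2 (WB@7)) EX@8 MEM@9 WB@10
I5 ld r4 <- r4: IF@6 ID@8 stall=0 (-) EX@9 MEM@10 WB@11
I6 add r3 <- r1,r5: IF@8 ID@9 stall=1 (RAW on I4.r5 (WB@10)) EX@11 MEM@12 WB@13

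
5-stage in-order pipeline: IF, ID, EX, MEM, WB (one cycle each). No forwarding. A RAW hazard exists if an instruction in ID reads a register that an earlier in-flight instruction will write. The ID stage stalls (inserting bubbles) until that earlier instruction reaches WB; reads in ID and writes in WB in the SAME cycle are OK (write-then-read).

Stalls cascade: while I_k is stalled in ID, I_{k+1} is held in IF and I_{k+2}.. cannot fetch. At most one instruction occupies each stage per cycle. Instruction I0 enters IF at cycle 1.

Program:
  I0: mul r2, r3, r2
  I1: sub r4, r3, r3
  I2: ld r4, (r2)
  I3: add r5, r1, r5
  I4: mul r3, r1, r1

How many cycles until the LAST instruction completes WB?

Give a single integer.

I0 mul r2 <- r3,r2: IF@1 ID@2 stall=0 (-) EX@3 MEM@4 WB@5
I1 sub r4 <- r3,r3: IF@2 ID@3 stall=0 (-) EX@4 MEM@5 WB@6
I2 ld r4 <- r2: IF@3 ID@4 stall=1 (RAW on I0.r2 (WB@5)) EX@6 MEM@7 WB@8
I3 add r5 <- r1,r5: IF@4 ID@6 stall=0 (-) EX@7 MEM@8 WB@9
I4 mul r3 <- r1,r1: IF@6 ID@7 stall=0 (-) EX@8 MEM@9 WB@10

Answer: 10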